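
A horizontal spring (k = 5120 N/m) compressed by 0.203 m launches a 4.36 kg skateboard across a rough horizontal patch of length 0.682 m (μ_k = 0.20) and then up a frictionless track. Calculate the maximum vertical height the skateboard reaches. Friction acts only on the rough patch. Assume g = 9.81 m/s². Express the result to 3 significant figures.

Spring energy: E₀ = ½kx² = ½(5120)(0.203)² = 105.50 J
Friction: W_f = μ_k mg d = (0.20)(4.36)(9.81)(0.682) = 5.834 J
Energy at base of ramp: E = 105.50 − 5.834 = 99.661 J
At max height all remaining energy is PE: mgh = E ⇒ h = E/(mg) = 99.661/(4.36 × 9.81) = 2.330 m

h = 2.33 m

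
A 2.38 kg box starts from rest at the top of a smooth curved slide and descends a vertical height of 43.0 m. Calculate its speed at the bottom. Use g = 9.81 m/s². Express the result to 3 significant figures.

Mechanical energy is conserved (no friction): mgh = ½mv²
The mass cancels from both sides.
v = √(2gh) = √(2 × 9.81 × 43.0) = √843.66 = 29.05 m/s

v = 29.0 m/s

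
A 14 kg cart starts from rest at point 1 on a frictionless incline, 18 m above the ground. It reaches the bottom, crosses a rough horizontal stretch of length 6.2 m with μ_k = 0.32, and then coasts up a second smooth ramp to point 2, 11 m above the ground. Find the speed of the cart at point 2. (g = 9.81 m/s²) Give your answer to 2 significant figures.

v = 9.9 m/s

Energy at 1: mgh₁ = (14)(9.81)(18) = 2472.1 J
Friction loss: W_f = μ_k mg d = 272.5 J
At 2: ½mv² + mgh₂ = mgh₁ − W_f
½mv² = 2472.1 − 272.5 − 1510.7 = 688.90 J
v = √(2 × 688.90/14) = 9.920 m/s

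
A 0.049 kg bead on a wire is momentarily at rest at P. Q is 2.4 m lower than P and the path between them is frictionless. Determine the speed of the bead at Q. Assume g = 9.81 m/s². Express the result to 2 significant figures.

Energy conservation between the two points: mgh = ½mv²
v = √(2gh) = √(2 × 9.81 × 2.4) = √47.088 = 6.862 m/s

v = 6.9 m/s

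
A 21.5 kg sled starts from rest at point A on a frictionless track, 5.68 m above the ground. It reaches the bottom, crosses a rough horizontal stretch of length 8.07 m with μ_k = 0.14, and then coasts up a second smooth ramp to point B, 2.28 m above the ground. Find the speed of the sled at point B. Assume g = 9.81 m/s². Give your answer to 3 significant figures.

v = 6.67 m/s

Energy at A: mgh₁ = (21.5)(9.81)(5.68) = 1198.0 J
Friction loss: W_f = μ_k mg d = 238.3 J
At B: ½mv² + mgh₂ = mgh₁ − W_f
½mv² = 1198.0 − 238.3 − 480.89 = 478.82 J
v = √(2 × 478.82/21.5) = 6.674 m/s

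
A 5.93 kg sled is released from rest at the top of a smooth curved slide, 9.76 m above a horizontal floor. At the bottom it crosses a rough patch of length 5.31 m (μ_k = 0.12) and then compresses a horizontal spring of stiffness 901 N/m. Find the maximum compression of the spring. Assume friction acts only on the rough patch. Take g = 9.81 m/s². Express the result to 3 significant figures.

x = 1.09 m

Initial energy: E₁ = mgh = (5.93)(9.81)(9.76) = 567.77 J
Friction removes W_f = μ_k mg d = (0.12)(5.93)(9.81)(5.31) = 37.07 J
Energy reaching the spring: E = 567.77 − 37.07 = 530.70 J
At max compression ½kx² = E ⇒ x = √(2E/k) = √(2 × 530.70/901) = 1.085 m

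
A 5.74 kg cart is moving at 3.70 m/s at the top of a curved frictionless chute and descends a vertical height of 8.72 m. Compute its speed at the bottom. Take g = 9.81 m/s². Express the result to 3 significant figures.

v = 13.6 m/s

Energy conservation between the two points: ½mv₀² + mgh = ½mv²
The mass cancels from both sides.
v² = v₀² + 2gh = (3.70)² + 2(9.81)(8.72) = 184.78
v = √184.78 = 13.59 m/s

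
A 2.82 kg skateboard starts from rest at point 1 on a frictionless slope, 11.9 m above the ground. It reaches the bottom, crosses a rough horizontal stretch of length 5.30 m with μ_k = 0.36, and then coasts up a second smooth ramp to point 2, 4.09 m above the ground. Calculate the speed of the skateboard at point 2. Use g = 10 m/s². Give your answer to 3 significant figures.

Energy at 1: mgh₁ = (2.82)(10)(11.9) = 335.58 J
Friction loss: W_f = μ_k mg d = 53.81 J
At 2: ½mv² + mgh₂ = mgh₁ − W_f
½mv² = 335.58 − 53.81 − 115.34 = 166.44 J
v = √(2 × 166.44/2.82) = 10.86 m/s

v = 10.9 m/s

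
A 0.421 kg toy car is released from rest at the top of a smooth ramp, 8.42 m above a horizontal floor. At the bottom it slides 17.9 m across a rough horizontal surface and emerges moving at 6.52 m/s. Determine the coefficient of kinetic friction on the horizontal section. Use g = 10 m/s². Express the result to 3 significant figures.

Energy at the top = energy at the end + work done against friction:
mgh = ½mv² + μ_k m g d
mgh = 35.448 J; ½mv² = 8.9484 J
W_f = 35.448 − 8.9484 = 26.50 J
μ_k = W_f/(mg·d) = 26.50/(4.210 × 17.9) = 0.3516

μ_k = 0.352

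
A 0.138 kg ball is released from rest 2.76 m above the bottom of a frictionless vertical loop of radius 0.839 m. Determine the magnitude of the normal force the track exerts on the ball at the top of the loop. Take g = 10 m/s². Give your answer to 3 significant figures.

N = 2.18 N

Energy from release to top (height 2r): mgh = ½mv_top² + mg(2r)
v_top² = 2g(h − 2r) = 2(10)(2.76 − 1.678) = 21.640 m²/s²
At the top, both N and weight point toward the centre: N + mg = mv_top²/r
N = m(v_top²/r − g) = 0.138(21.640/0.839 − 10) = 2.179 N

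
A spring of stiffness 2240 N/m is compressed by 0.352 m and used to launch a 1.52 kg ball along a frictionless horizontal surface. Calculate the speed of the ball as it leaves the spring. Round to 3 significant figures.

Spring PE converts entirely to kinetic energy: ½kx² = ½mv²
v = x√(k/m) = 0.352 × √(2240/1.52) = 13.51 m/s

v = 13.5 m/s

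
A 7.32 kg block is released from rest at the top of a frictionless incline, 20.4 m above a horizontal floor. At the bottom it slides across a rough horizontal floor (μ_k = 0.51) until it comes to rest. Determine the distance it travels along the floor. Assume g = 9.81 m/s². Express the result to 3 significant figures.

Energy bookkeeping (friction removes W_f = μ_k N d):
At rest all PE has been dissipated by friction: mgh = μ_k m g d
d = h/μ_k = 20.4/0.51 = 40.00 m

d = 40.0 m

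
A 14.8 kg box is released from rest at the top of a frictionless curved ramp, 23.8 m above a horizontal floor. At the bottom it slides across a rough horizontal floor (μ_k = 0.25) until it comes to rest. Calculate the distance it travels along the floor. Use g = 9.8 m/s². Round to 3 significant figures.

Energy at the top = energy at the end + work done against friction:
At rest all PE has been dissipated by friction: mgh = μ_k m g d
d = h/μ_k = 23.8/0.25 = 95.20 m

d = 95.2 m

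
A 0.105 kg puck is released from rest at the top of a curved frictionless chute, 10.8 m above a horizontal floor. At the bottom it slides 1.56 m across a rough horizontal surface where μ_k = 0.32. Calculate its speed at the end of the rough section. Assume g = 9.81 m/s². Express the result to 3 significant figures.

Energy bookkeeping (friction removes W_f = μ_k N d):
mgh = ½mv² + μ_k m g d
W_f = μ_k mg d = (0.32)(0.105)(9.81)(1.56) = 0.5142 J
½mv² = mgh − W_f = 11.125 − 0.5142 = 10.610 J
v = √(2 × 10.610/0.105) = 14.22 m/s

v = 14.2 m/s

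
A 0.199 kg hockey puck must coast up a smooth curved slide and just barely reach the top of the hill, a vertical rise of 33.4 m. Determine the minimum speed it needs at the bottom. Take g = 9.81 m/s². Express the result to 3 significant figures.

At the top it is momentarily at rest, so all KE converts to PE: ½mv² = mgh
v = √(2gh) = √(2 × 9.81 × 33.4) = 25.60 m/s

v = 25.6 m/s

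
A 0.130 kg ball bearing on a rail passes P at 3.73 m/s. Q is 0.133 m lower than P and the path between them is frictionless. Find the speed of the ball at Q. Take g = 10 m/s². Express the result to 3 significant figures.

Equating total energy at the two states: ½mv₀² + mgh = ½mv²
v² = v₀² + 2gh = (3.73)² + 2(10)(0.133) = 16.573
v = √16.573 = 4.071 m/s

v = 4.07 m/s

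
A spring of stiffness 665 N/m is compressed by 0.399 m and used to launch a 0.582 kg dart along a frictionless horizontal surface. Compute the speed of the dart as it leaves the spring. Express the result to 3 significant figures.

The dart leaves the spring when the spring is at natural length, so ½kx² = ½mv²
v = x√(k/m) = 0.399 × √(665/0.582) = 13.49 m/s

v = 13.5 m/s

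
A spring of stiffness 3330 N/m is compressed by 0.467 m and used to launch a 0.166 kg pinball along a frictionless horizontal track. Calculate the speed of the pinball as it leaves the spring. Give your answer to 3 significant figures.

Spring PE converts entirely to kinetic energy: ½kx² = ½mv²
v = x√(k/m) = 0.467 × √(3330/0.166) = 66.14 m/s

v = 66.1 m/s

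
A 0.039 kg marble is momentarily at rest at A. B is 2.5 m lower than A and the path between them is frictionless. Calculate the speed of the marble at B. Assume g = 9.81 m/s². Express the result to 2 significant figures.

Mechanical energy is conserved (no friction): mgh = ½mv²
v = √(2gh) = √(2 × 9.81 × 2.5) = √49.050 = 7.004 m/s

v = 7.0 m/s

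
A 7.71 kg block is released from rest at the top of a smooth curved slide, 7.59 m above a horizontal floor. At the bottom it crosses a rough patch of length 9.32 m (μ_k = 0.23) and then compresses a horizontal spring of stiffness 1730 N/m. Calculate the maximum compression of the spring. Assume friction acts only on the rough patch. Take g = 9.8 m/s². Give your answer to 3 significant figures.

Initial energy: E₁ = mgh = (7.71)(9.8)(7.59) = 573.49 J
Friction removes W_f = μ_k mg d = (0.23)(7.71)(9.8)(9.32) = 162.0 J
Energy reaching the spring: E = 573.49 − 162.0 = 411.52 J
At max compression ½kx² = E ⇒ x = √(2E/k) = √(2 × 411.52/1730) = 0.6897 m

x = 0.690 m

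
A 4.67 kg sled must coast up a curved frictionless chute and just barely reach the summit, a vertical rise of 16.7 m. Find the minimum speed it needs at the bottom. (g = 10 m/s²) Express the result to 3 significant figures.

v = 18.3 m/s

At the top it is momentarily at rest, so all KE converts to PE: ½mv² = mgh
v = √(2gh) = √(2 × 10 × 16.7) = 18.28 m/s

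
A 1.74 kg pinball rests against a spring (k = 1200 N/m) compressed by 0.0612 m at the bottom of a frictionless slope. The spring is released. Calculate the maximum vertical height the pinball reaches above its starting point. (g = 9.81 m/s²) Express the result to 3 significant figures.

h = 0.132 m

Energy conservation from release to the highest point: ½kx² = mgh
h = kx²/(2mg) = (1200)(0.0612)²/(2 × 1.74 × 9.81) = 0.1317 m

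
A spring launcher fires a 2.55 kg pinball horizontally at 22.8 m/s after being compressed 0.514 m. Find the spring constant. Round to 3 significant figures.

k = 5020 N/m

Spring PE at full compression equals KE at release: ½kx² = ½mv²
k = mv²/x² = (2.55)(22.8)²/(0.514)² = 5017 N/m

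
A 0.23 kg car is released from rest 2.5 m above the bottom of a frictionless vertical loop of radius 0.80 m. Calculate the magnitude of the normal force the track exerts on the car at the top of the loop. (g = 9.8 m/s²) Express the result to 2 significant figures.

N = 2.8 N

Energy from release to top (height 2r): mgh = ½mv_top² + mg(2r)
v_top² = 2g(h − 2r) = 2(9.8)(2.5 − 1.600) = 17.640 m²/s²
At the top, both N and weight point toward the centre: N + mg = mv_top²/r
N = m(v_top²/r − g) = 0.23(17.640/0.80 − 9.8) = 2.818 N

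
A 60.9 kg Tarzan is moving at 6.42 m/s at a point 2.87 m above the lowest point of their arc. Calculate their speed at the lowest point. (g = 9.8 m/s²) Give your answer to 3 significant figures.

By conservation of mechanical energy, ½mv₀² + mgh = ½mv²
v² = v₀² + 2gh = (6.42)² + 2(9.8)(2.87) = 97.468
v = √97.468 = 9.873 m/s

v = 9.87 m/s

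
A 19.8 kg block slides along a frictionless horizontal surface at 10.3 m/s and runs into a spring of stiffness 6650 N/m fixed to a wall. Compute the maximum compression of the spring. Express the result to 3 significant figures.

Conservation of energy between contact and max compression: ½mv² = ½kx²
x = v√(m/k) = 10.3 × √(19.8/6650) = 0.5620 m

x = 0.562 m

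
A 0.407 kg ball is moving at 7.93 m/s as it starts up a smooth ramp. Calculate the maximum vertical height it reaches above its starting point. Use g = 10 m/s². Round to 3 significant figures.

h = 3.14 m

Setting KE at the bottom equal to PE gained: ½mv² = mgh
h = v²/(2g) = 7.93²/(2 × 10) = 3.144 m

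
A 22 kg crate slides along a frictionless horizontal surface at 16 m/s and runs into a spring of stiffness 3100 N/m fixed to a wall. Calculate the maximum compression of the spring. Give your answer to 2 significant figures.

All KE is stored as spring PE at maximum compression: ½mv² = ½kx²
x = v√(m/k) = 16 × √(22/3100) = 1.348 m

x = 1.3 m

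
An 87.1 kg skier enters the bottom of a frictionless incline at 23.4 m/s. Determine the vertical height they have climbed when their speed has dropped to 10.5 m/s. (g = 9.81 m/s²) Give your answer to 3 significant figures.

Energy balance between the two points: ½mv₁² = ½mv₂² + mgh
h = (v₁² − v₂²)/(2g) = (23.4² − 10.5²)/(2 × 9.81) = 22.29 m

h = 22.3 m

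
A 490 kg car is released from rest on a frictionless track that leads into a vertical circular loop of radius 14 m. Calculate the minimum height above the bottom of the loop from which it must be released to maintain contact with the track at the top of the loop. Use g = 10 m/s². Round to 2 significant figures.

h = 35 m

At the top, for minimum speed gravity alone supplies the centripetal force: mg = mv_top²/r ⇒ v_top² = gr = 140.0 m²/s²
Energy conservation from release height h to the top (height 2r): mgh = ½mv_top² + mg(2r)
h = v_top²/(2g) + 2r = r/2 + 2r = 5r/2 = 35.00 m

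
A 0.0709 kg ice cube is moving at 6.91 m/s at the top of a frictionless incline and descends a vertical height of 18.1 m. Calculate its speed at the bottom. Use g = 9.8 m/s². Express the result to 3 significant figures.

By conservation of mechanical energy, ½mv₀² + mgh = ½mv²
v² = v₀² + 2gh = (6.91)² + 2(9.8)(18.1) = 402.51
v = √402.51 = 20.06 m/s

v = 20.1 m/s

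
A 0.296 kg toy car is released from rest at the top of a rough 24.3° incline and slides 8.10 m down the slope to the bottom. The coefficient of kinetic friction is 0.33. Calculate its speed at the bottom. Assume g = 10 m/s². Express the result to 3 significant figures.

Taking the bottom as reference, mgh = ½mv² + μ_k N L with h = L sinθ, N = mg cosθ:
mgh = mgL sinθ = (0.296)(10)(8.10)sin24.3° = 9.8665 J
W_f = μ_k mg cosθ · L = (0.33)(0.296)(10)cos24.3°·8.10 = 7.211 J
½mv² = 9.8665 − 7.211 = 2.6554 J
v = √(2 × 2.6554/0.296) = 4.236 m/s

v = 4.24 m/s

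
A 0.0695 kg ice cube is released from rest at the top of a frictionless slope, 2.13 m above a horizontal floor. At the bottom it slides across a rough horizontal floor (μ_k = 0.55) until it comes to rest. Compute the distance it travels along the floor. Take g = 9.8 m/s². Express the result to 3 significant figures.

d = 3.87 m

Energy at the top = energy at the end + work done against friction:
At rest all PE has been dissipated by friction: mgh = μ_k m g d
d = h/μ_k = 2.13/0.55 = 3.873 m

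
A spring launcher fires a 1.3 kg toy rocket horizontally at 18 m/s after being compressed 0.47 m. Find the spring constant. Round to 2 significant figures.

Spring PE at full compression equals KE at release: ½kx² = ½mv²
k = mv²/x² = (1.3)(18)²/(0.47)² = 1907 N/m

k = 1900 N/m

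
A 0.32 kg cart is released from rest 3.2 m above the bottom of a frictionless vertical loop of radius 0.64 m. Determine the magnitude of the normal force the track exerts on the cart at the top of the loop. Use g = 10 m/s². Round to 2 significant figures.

N = 16 N

Energy from release to top (height 2r): mgh = ½mv_top² + mg(2r)
v_top² = 2g(h − 2r) = 2(10)(3.2 − 1.280) = 38.400 m²/s²
At the top, both N and weight point toward the centre: N + mg = mv_top²/r
N = m(v_top²/r − g) = 0.32(38.400/0.64 − 10) = 16.00 N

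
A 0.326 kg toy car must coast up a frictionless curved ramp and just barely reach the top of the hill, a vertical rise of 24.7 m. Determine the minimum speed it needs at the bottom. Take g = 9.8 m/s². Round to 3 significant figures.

At the top it is momentarily at rest, so all KE converts to PE: ½mv² = mgh
v = √(2gh) = √(2 × 9.8 × 24.7) = 22.00 m/s

v = 22.0 m/s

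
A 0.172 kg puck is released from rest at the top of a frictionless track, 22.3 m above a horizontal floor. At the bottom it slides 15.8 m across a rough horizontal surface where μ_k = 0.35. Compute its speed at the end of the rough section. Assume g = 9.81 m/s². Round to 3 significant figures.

v = 18.1 m/s

Energy bookkeeping (friction removes W_f = μ_k N d):
mgh = ½mv² + μ_k m g d
W_f = μ_k mg d = (0.35)(0.172)(9.81)(15.8) = 9.331 J
½mv² = mgh − W_f = 37.627 − 9.331 = 28.296 J
v = √(2 × 28.296/0.172) = 18.14 m/s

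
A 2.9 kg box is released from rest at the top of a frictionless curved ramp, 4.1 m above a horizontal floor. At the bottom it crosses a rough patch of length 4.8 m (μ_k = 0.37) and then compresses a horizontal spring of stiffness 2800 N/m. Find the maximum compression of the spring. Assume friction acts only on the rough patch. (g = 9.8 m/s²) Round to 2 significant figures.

Initial energy: E₁ = mgh = (2.9)(9.8)(4.1) = 116.52 J
Friction removes W_f = μ_k mg d = (0.37)(2.9)(9.8)(4.8) = 50.47 J
Energy reaching the spring: E = 116.52 − 50.47 = 66.048 J
At max compression ½kx² = E ⇒ x = √(2E/k) = √(2 × 66.048/2800) = 0.2172 m

x = 0.22 m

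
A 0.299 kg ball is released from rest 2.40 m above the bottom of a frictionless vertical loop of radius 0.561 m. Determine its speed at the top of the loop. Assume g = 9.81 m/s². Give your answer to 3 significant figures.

Energy conservation: mgh = ½mv_top² + mg(2r)
v_top² = 2g(h − 2r) = 2(9.81)(2.40 − 1.122) = 25.07
v_top = 5.007 m/s

v = 5.01 m/s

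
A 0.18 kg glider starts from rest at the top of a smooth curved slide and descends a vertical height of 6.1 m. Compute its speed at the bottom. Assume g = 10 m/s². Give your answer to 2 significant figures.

Mechanical energy is conserved (no friction): mgh = ½mv²
v = √(2gh) = √(2 × 10 × 6.1) = √122.00 = 11.05 m/s

v = 11 m/s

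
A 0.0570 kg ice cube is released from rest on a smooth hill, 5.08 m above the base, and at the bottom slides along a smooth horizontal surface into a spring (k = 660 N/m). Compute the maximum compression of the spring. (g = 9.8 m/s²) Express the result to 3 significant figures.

x = 0.0927 m

Gravitational PE at the top equals spring PE at max compression: mgh = ½kx²
x = √(2mgh/k) = √(2 × 0.0570 × 9.8 × 5.08 / 660) = 0.09273 m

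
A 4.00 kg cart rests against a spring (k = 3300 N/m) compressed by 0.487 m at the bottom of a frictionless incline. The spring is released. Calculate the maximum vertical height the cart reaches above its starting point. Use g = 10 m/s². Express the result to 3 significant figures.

All spring PE becomes gravitational PE at the highest point: ½kx² = mgh
h = kx²/(2mg) = (3300)(0.487)²/(2 × 4.00 × 10) = 9.783 m

h = 9.78 m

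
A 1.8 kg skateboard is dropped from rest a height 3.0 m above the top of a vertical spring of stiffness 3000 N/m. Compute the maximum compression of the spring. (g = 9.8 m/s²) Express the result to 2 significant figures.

Take the reference level at the top of the uncompressed spring. At max compression the skateboard has fallen H + x and is momentarily at rest:
mg(H + x) = ½kx²
½(3000)x² − (1.8)(9.8)x − (1.8)(9.8)(3.0) = 0
1500x² − 17.64x − 52.92 = 0
x = [17.64 + √(311.2 + 317520)]/(2 × 1500) = 0.1938 m

x = 0.19 m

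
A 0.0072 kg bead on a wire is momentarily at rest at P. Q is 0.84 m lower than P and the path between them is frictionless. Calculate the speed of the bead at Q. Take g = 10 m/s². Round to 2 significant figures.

Energy conservation between the two points: mgh = ½mv²
v = √(2gh) = √(2 × 10 × 0.84) = √16.800 = 4.099 m/s

v = 4.1 m/s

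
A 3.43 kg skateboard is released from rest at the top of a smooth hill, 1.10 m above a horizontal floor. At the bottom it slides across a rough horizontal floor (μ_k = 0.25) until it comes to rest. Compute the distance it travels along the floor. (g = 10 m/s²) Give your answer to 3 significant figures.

d = 4.40 m

Energy bookkeeping (friction removes W_f = μ_k N d):
At rest all PE has been dissipated by friction: mgh = μ_k m g d
d = h/μ_k = 1.10/0.25 = 4.400 m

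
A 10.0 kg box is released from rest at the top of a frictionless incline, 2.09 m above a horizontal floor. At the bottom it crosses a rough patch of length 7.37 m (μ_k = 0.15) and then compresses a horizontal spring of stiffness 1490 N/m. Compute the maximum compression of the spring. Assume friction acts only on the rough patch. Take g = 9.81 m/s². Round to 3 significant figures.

Initial energy: E₁ = mgh = (10.0)(9.81)(2.09) = 205.03 J
Friction removes W_f = μ_k mg d = (0.15)(10.0)(9.81)(7.37) = 108.4 J
Energy reaching the spring: E = 205.03 − 108.4 = 96.579 J
At max compression ½kx² = E ⇒ x = √(2E/k) = √(2 × 96.579/1490) = 0.3601 m

x = 0.360 m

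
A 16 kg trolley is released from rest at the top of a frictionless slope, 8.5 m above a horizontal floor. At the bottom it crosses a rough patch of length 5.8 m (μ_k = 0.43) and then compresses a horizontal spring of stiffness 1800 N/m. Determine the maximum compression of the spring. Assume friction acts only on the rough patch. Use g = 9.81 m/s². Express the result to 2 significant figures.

Initial energy: E₁ = mgh = (16)(9.81)(8.5) = 1334.2 J
Friction removes W_f = μ_k mg d = (0.43)(16)(9.81)(5.8) = 391.5 J
Energy reaching the spring: E = 1334.2 − 391.5 = 942.70 J
At max compression ½kx² = E ⇒ x = √(2E/k) = √(2 × 942.70/1800) = 1.023 m

x = 1.0 m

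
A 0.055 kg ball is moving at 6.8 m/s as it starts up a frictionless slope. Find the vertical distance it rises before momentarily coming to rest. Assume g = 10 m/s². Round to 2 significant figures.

Setting KE at the bottom equal to PE gained: ½mv² = mgh
h = v²/(2g) = 6.8²/(2 × 10) = 2.312 m

h = 2.3 m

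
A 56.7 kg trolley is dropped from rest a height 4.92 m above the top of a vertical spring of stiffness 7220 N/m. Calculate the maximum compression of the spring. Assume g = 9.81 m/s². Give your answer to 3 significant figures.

Take the reference level at the top of the uncompressed spring. At max compression the trolley has fallen H + x and is momentarily at rest:
mg(H + x) = ½kx²
½(7220)x² − (56.7)(9.81)x − (56.7)(9.81)(4.92) = 0
3610x² − 556.2x − 2737 = 0
x = [556.2 + √(309388 + 3.9517e+07)]/(2 × 3610) = 0.9511 m

x = 0.951 m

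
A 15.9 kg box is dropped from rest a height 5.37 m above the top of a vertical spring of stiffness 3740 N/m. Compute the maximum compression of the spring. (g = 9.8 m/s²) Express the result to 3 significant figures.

Take the reference level at the top of the uncompressed spring. At max compression the box has fallen H + x and is momentarily at rest:
mg(H + x) = ½kx²
½(3740)x² − (15.9)(9.8)x − (15.9)(9.8)(5.37) = 0
1870x² − 155.8x − 836.8 = 0
x = [155.8 + √(24280 + 6.2589e+06)]/(2 × 1870) = 0.7119 m

x = 0.712 m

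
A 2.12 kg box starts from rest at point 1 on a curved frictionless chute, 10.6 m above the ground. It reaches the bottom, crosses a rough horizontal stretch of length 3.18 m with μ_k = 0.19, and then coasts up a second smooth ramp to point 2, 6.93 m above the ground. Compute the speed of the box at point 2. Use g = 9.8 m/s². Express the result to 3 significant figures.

Energy at 1: mgh₁ = (2.12)(9.8)(10.6) = 220.23 J
Friction loss: W_f = μ_k mg d = 12.55 J
At 2: ½mv² + mgh₂ = mgh₁ − W_f
½mv² = 220.23 − 12.55 − 143.98 = 63.695 J
v = √(2 × 63.695/2.12) = 7.752 m/s

v = 7.75 m/s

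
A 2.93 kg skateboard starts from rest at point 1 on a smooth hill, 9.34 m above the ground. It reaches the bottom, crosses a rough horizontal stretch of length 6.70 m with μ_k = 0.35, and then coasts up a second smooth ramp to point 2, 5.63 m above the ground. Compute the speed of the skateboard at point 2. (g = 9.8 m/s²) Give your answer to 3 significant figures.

v = 5.17 m/s

Energy at 1: mgh₁ = (2.93)(9.8)(9.34) = 268.19 J
Friction loss: W_f = μ_k mg d = 67.33 J
At 2: ½mv² + mgh₂ = mgh₁ − W_f
½mv² = 268.19 − 67.33 − 161.66 = 39.195 J
v = √(2 × 39.195/2.93) = 5.172 m/s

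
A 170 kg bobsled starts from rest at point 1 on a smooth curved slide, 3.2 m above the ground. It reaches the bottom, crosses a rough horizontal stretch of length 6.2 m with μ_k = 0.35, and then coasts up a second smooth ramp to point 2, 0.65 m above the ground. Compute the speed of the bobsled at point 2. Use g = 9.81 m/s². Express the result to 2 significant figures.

Energy at 1: mgh₁ = (170)(9.81)(3.2) = 5336.6 J
Friction loss: W_f = μ_k mg d = 3619 J
At 2: ½mv² + mgh₂ = mgh₁ − W_f
½mv² = 5336.6 − 3619 − 1084.0 = 633.73 J
v = √(2 × 633.73/170) = 2.730 m/s

v = 2.7 m/s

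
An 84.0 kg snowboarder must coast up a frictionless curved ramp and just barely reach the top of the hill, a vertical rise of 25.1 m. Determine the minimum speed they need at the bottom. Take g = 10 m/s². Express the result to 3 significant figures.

v = 22.4 m/s

At the top they are momentarily at rest, so all KE converts to PE: ½mv² = mgh
v = √(2gh) = √(2 × 10 × 25.1) = 22.41 m/s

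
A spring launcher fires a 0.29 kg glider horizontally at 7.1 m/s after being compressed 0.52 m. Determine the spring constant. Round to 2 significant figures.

Energy stored in the spring equals the launch KE: ½kx² = ½mv²
k = mv²/x² = (0.29)(7.1)²/(0.52)² = 54.06 N/m

k = 54 N/m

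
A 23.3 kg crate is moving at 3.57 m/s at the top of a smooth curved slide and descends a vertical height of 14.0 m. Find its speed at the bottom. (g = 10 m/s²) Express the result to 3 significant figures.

Energy conservation between the two points: ½mv₀² + mgh = ½mv²
v² = v₀² + 2gh = (3.57)² + 2(10)(14.0) = 292.74
v = √292.74 = 17.11 m/s

v = 17.1 m/s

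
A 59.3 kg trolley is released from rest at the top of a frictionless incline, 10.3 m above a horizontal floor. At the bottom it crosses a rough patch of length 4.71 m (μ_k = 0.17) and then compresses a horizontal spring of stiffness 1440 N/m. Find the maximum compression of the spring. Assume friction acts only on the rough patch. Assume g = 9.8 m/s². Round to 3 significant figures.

Initial energy: E₁ = mgh = (59.3)(9.8)(10.3) = 5985.7 J
Friction removes W_f = μ_k mg d = (0.17)(59.3)(9.8)(4.71) = 465.3 J
Energy reaching the spring: E = 5985.7 − 465.3 = 5520.4 J
At max compression ½kx² = E ⇒ x = √(2E/k) = √(2 × 5520.4/1440) = 2.769 m

x = 2.77 m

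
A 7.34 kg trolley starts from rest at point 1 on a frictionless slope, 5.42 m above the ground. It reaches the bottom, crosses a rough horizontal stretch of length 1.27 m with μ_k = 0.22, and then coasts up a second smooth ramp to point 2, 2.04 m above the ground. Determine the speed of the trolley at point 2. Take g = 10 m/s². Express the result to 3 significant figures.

v = 7.87 m/s

Energy at 1: mgh₁ = (7.34)(10)(5.42) = 397.83 J
Friction loss: W_f = μ_k mg d = 20.51 J
At 2: ½mv² + mgh₂ = mgh₁ − W_f
½mv² = 397.83 − 20.51 − 149.74 = 227.58 J
v = √(2 × 227.58/7.34) = 7.875 m/s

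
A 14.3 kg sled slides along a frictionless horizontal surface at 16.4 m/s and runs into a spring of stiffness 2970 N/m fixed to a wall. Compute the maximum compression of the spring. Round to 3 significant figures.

Conservation of energy between contact and max compression: ½mv² = ½kx²
x = v√(m/k) = 16.4 × √(14.3/2970) = 1.138 m

x = 1.14 m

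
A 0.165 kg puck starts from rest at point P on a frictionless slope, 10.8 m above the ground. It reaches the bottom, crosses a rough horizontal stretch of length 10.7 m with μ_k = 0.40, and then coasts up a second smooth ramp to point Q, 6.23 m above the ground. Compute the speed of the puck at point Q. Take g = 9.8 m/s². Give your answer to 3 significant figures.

Energy at P: mgh₁ = (0.165)(9.8)(10.8) = 17.464 J
Friction loss: W_f = μ_k mg d = 6.921 J
At Q: ½mv² + mgh₂ = mgh₁ − W_f
½mv² = 17.464 − 6.921 − 10.074 = 0.46893 J
v = √(2 × 0.46893/0.165) = 2.384 m/s

v = 2.38 m/s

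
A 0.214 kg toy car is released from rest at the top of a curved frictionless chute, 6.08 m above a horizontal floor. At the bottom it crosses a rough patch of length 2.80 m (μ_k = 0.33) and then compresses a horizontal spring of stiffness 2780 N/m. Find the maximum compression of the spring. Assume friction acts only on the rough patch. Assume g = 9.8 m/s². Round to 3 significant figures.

x = 0.0882 m

Initial energy: E₁ = mgh = (0.214)(9.8)(6.08) = 12.751 J
Friction removes W_f = μ_k mg d = (0.33)(0.214)(9.8)(2.80) = 1.938 J
Energy reaching the spring: E = 12.751 − 1.938 = 10.813 J
At max compression ½kx² = E ⇒ x = √(2E/k) = √(2 × 10.813/2780) = 0.08820 m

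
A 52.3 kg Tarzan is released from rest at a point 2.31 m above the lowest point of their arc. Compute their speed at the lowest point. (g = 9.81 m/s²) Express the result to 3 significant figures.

v = 6.73 m/s

Mechanical energy is conserved (no friction): mgh = ½mv²
The mass cancels from both sides.
v = √(2gh) = √(2 × 9.81 × 2.31) = √45.322 = 6.732 m/s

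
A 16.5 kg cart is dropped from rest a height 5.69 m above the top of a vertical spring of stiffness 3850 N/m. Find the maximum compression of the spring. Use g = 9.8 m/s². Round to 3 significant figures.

x = 0.735 m

Measuring PE from the top of the relaxed spring, at max compression the cart has dropped H + x with zero KE, so:
mg(H + x) = ½kx²
½(3850)x² − (16.5)(9.8)x − (16.5)(9.8)(5.69) = 0
1925x² − 161.7x − 920.1 = 0
x = [161.7 + √(26147 + 7.0846e+06)]/(2 × 1925) = 0.7346 m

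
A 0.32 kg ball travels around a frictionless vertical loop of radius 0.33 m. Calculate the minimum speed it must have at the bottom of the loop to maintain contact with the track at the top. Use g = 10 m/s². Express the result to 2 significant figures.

v = 4.1 m/s

At the top: mg = mv_top²/r ⇒ v_top² = gr = 3.300 m²/s²
Energy from bottom to top (height 2r): ½mv_bot² = ½mv_top² + mg(2r)
v_bot² = gr + 4gr = 5gr = 16.50
v_bot = √(5gr) = 4.062 m/s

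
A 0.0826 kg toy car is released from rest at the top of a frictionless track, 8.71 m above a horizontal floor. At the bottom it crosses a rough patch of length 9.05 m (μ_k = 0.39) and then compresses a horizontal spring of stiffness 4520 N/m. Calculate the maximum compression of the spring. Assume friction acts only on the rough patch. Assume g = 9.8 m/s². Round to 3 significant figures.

Initial energy: E₁ = mgh = (0.0826)(9.8)(8.71) = 7.0506 J
Friction removes W_f = μ_k mg d = (0.39)(0.0826)(9.8)(9.05) = 2.857 J
Energy reaching the spring: E = 7.0506 − 2.857 = 4.1935 J
At max compression ½kx² = E ⇒ x = √(2E/k) = √(2 × 4.1935/4520) = 0.04308 m

x = 0.0431 m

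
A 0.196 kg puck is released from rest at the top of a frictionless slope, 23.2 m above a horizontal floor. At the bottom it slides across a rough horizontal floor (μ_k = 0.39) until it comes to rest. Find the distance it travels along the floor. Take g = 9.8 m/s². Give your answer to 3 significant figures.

d = 59.5 m

Applying the work–energy principle:
At rest all PE has been dissipated by friction: mgh = μ_k m g d
d = h/μ_k = 23.2/0.39 = 59.49 m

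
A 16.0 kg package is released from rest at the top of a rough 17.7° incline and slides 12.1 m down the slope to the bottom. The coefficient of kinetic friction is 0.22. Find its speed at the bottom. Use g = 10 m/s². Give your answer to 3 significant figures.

Energy: mgh = ½mv² + W_f, with h = L sinθ and W_f = μ_k (mg cosθ) L
mgh = mgL sinθ = (16.0)(10)(12.1)sin17.7° = 588.61 J
W_f = μ_k mg cosθ · L = (0.22)(16.0)(10)cos17.7°·12.1 = 405.8 J
½mv² = 588.61 − 405.8 = 182.85 J
v = √(2 × 182.85/16.0) = 4.781 m/s

v = 4.78 m/s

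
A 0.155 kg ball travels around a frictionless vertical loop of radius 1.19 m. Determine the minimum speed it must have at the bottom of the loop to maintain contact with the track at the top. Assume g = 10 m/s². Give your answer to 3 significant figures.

At the top: mg = mv_top²/r ⇒ v_top² = gr = 11.90 m²/s²
Energy from bottom to top (height 2r): ½mv_bot² = ½mv_top² + mg(2r)
v_bot² = gr + 4gr = 5gr = 59.50
v_bot = √(5gr) = 7.714 m/s

v = 7.71 m/s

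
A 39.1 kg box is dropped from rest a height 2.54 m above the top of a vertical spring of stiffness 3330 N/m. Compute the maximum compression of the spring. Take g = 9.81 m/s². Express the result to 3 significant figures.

x = 0.889 m

Measuring PE from the top of the relaxed spring, at max compression the box has dropped H + x with zero KE, so:
mg(H + x) = ½kx²
½(3330)x² − (39.1)(9.81)x − (39.1)(9.81)(2.54) = 0
1665x² − 383.6x − 974.3 = 0
x = [383.6 + √(147127 + 6.4886e+06)]/(2 × 1665) = 0.8888 m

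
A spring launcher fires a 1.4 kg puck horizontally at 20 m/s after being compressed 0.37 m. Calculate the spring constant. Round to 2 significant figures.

Spring PE at full compression equals KE at release: ½kx² = ½mv²
k = mv²/x² = (1.4)(20)²/(0.37)² = 4091 N/m

k = 4100 N/m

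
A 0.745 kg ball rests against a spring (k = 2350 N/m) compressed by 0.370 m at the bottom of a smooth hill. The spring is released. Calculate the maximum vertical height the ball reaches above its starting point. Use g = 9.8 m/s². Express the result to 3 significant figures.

h = 22.0 m

At maximum height the ball is at rest, so ½kx² = mgh
h = kx²/(2mg) = (2350)(0.370)²/(2 × 0.745 × 9.8) = 22.03 m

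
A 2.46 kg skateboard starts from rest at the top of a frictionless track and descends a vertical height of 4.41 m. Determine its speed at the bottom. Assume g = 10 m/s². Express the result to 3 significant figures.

v = 9.39 m/s

By conservation of mechanical energy, mgh = ½mv²
v = √(2gh) = √(2 × 10 × 4.41) = √88.200 = 9.391 m/s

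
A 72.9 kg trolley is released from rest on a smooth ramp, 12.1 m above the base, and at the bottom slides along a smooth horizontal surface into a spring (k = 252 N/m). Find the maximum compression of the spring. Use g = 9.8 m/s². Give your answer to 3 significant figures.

x = 8.28 m

Energy conservation (no friction) from release to max compression: mgh = ½kx²
x = √(2mgh/k) = √(2 × 72.9 × 9.8 × 12.1 / 252) = 8.283 m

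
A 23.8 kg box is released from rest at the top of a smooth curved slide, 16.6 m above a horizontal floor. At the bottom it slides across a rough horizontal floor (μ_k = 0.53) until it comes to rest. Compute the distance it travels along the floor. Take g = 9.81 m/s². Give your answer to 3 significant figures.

Energy bookkeeping (friction removes W_f = μ_k N d):
At rest all PE has been dissipated by friction: mgh = μ_k m g d
d = h/μ_k = 16.6/0.53 = 31.32 m

d = 31.3 m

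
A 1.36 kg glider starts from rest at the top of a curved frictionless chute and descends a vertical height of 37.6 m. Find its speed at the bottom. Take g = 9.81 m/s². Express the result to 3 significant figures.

By conservation of mechanical energy, mgh = ½mv²
v = √(2gh) = √(2 × 9.81 × 37.6) = √737.71 = 27.16 m/s

v = 27.2 m/s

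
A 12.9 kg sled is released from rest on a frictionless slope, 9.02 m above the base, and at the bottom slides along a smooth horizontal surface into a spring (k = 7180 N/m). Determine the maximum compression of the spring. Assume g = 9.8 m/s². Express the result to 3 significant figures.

x = 0.564 m

Energy conservation (no friction) from release to max compression: mgh = ½kx²
x = √(2mgh/k) = √(2 × 12.9 × 9.8 × 9.02 / 7180) = 0.5636 m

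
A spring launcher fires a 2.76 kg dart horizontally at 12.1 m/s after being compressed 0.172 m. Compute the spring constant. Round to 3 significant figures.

Energy stored in the spring equals the launch KE: ½kx² = ½mv²
k = mv²/x² = (2.76)(12.1)²/(0.172)² = 13659 N/m

k = 13700 N/m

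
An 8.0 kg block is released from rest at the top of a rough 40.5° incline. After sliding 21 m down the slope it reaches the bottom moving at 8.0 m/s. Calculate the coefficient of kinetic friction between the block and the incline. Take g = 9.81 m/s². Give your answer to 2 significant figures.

Energy balance down the incline: mg L sinθ − ½mv² = μ_k (mg cosθ) L
mgL sinθ = 1070.3 J; ½mv² = 256.00 J
W_f = 1070.3 − 256.00 = 814.3 J
μ_k = W_f/(mg cosθ · L) = 814.3/(59.68 × 21) = 0.6498

μ_k = 0.65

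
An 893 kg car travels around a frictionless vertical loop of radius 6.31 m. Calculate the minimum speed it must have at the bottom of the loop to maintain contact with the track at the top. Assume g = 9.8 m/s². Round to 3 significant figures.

At the top: mg = mv_top²/r ⇒ v_top² = gr = 61.84 m²/s²
Energy from bottom to top (height 2r): ½mv_bot² = ½mv_top² + mg(2r)
v_bot² = gr + 4gr = 5gr = 309.2
v_bot = √(5gr) = 17.58 m/s

v = 17.6 m/s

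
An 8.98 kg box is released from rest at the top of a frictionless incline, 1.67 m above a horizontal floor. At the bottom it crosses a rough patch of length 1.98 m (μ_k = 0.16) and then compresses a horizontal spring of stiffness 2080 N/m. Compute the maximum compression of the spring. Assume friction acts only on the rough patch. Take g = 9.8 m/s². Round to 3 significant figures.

x = 0.338 m

Initial energy: E₁ = mgh = (8.98)(9.8)(1.67) = 146.97 J
Friction removes W_f = μ_k mg d = (0.16)(8.98)(9.8)(1.98) = 27.88 J
Energy reaching the spring: E = 146.97 − 27.88 = 119.09 J
At max compression ½kx² = E ⇒ x = √(2E/k) = √(2 × 119.09/2080) = 0.3384 m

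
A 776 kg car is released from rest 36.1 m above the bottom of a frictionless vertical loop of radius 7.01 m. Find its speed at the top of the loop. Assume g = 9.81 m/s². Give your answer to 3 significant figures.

Energy conservation: mgh = ½mv_top² + mg(2r)
v_top² = 2g(h − 2r) = 2(9.81)(36.1 − 14.02) = 433.2
v_top = 20.81 m/s

v = 20.8 m/s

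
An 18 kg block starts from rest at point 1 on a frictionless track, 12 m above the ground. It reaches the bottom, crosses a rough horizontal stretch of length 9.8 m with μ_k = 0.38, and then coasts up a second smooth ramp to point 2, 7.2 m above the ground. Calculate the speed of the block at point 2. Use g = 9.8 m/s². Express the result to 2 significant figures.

v = 4.6 m/s

Energy at 1: mgh₁ = (18)(9.8)(12) = 2116.8 J
Friction loss: W_f = μ_k mg d = 656.9 J
At 2: ½mv² + mgh₂ = mgh₁ − W_f
½mv² = 2116.8 − 656.9 − 1270.1 = 189.81 J
v = √(2 × 189.81/18) = 4.592 m/s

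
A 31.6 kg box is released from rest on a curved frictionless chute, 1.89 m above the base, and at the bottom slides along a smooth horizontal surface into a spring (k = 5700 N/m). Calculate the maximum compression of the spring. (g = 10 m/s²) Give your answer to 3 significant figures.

At max compression the box is momentarily at rest: mgh = ½kx²
x = √(2mgh/k) = √(2 × 31.6 × 10 × 1.89 / 5700) = 0.4578 m

x = 0.458 m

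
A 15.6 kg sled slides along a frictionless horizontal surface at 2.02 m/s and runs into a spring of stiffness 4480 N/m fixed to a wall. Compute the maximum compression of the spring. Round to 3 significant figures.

Conservation of energy between contact and max compression: ½mv² = ½kx²
x = v√(m/k) = 2.02 × √(15.6/4480) = 0.1192 m

x = 0.119 m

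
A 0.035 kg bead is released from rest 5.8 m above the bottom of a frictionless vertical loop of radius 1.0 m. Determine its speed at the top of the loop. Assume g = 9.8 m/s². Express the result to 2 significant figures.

v = 8.6 m/s

Energy conservation: mgh = ½mv_top² + mg(2r)
v_top² = 2g(h − 2r) = 2(9.8)(5.8 − 2.000) = 74.48
v_top = 8.630 m/s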